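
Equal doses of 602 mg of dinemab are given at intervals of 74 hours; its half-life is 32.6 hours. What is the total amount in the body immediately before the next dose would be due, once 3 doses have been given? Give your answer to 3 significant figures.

156 mg

The 3 doses were given 222, 148, 74 hours ago.
Total = 602·(1/2)^(222/32.6) + 602·(1/2)^(148/32.6) + 602·(1/2)^(74/32.6)
      = 5.3658 + 25.88 + 124.82 ≈ 156.06 mg.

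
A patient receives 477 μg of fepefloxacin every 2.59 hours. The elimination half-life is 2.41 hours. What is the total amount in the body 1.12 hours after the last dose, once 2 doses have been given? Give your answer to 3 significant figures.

The 2 doses were given 3.71, 1.12 hours ago.
Total = 477·(1/2)^(3.71/2.41) + 477·(1/2)^(1.12/2.41)
      = 164.1 + 345.64 ≈ 509.74 μg.

510 μg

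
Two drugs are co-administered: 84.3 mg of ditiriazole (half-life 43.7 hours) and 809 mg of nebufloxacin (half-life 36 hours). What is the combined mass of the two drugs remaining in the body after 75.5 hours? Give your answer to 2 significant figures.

210 mg

ditiriazole: 84.3 × (1/2)^(75.5/43.7) = 84.3 × (1/2)^1.7277 ≈ 25.453 mg.
nebufloxacin: 809 × (1/2)^(75.5/36) = 809 × (1/2)^2.0972 ≈ 189.07 mg.
Total = 25.453 + 189.07 ≈ 214.52 mg.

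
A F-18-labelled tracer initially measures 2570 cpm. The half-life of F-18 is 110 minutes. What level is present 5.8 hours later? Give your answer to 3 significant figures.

287 cpm

Convert the elapsed time: 5.8 hours = 348 minutes.
Number of half-lives: n = 348/110 ≈ 3.1636.
Remaining = 2570 × (1/2)^3.1636 = 2570 × 0.1116 ≈ 286.8 cpm.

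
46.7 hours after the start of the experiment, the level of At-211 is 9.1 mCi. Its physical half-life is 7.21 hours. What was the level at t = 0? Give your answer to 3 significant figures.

811 mCi

Number of half-lives elapsed: n = 46.7/7.21 ≈ 6.4771.
A₀ = A × 2^n = 9.1 × 2^6.4771 = 9.1 × 89.085 ≈ 810.68 mCi.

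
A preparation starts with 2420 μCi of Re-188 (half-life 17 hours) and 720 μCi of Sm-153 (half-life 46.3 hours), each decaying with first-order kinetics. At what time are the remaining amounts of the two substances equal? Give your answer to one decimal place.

Set 2420·(1/2)^(t/17) = 720·(1/2)^(t/46.3).
Taking log₂: log₂(2420/720) = t·(1/17 − 1/46.3).
log₂(3.3611) = 1.7489; 1/17 − 1/46.3 = 0.037225.
t = 1.7489 / 0.037225 ≈ 46.983 hours.

47.0 hours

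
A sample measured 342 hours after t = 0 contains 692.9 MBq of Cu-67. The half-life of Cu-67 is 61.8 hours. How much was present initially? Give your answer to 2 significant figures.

Number of half-lives elapsed: n = 342/61.8 ≈ 5.534.
A₀ = A × 2^n = 692.9 × 2^5.534 = 692.9 × 46.333 ≈ 32104 MBq.

32000 MBq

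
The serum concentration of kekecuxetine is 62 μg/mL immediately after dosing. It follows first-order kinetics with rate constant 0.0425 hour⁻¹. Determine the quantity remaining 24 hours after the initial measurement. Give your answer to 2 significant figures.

t½ = ln 2 / k = 0.69315 / 0.0425 ≈ 16.309 hours.
Number of half-lives: n = 24/16.309 ≈ 1.4715.
Remaining = 62 × (1/2)^1.4715 = 62 × 0.36059 ≈ 22.357 μg/mL.

22 μg/mL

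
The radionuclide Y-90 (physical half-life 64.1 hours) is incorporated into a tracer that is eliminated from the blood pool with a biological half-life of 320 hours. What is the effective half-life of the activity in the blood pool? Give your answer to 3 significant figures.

1/t_eff = 1/t_phys + 1/t_biol = 1/64.1 + 1/320 = 0.018726 per hour.
t_eff = 64.1 × 320 / (64.1 + 320) ≈ 53.403 hours.

53.4 hours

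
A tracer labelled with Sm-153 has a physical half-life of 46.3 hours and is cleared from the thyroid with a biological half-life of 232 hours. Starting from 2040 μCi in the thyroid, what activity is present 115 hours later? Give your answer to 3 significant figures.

1/t_eff = 1/t_phys + 1/t_biol = 1/46.3 + 1/232 = 0.025909 per hour.
t_eff = 46.3 × 232 / (46.3 + 232) ≈ 38.597 hours.
Remaining = 2040 × (1/2)^(115/38.597) = 2040 × (1/2)^2.9795 ≈ 258.65 μCi.

259 μCi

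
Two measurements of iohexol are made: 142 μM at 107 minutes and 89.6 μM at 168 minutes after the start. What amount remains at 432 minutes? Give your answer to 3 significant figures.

12.2 μM

Over Δt = 168 − 107 = 61 minutes, the level fell by a factor of 142/89.6 ≈ 1.5848.
n = log₂(1.5848) ≈ 0.66432 half-lives, so t½ = 61/0.66432 ≈ 91.823 minutes.
From t = 168 to t = 432: 89.6 × (1/2)^((432−168)/91.823) ≈ 12.213 μM.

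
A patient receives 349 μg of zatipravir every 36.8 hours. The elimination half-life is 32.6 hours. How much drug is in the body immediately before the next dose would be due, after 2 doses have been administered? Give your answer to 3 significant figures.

The 2 doses were given 73.6, 36.8 hours ago.
Total = 349·(1/2)^(73.6/32.6) + 349·(1/2)^(36.8/32.6)
      = 72.979 + 159.59 ≈ 232.57 μg.

233 μg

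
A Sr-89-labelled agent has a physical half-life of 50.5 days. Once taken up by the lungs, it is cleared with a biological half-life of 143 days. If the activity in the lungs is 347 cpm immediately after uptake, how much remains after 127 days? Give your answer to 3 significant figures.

32.8 cpm

1/t_eff = 1/t_phys + 1/t_biol = 1/50.5 + 1/143 = 0.026795 per day.
t_eff = 50.5 × 143 / (50.5 + 143) ≈ 37.32 days.
Remaining = 347 × (1/2)^(127/37.32) = 347 × (1/2)^3.403 ≈ 32.805 cpm.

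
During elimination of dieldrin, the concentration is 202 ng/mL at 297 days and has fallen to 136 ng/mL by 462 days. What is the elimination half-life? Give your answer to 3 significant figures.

289 days

Over Δt = 462 − 297 = 165 days, the level fell by a factor of 202/136 ≈ 1.4853.
n = log₂(1.4853) ≈ 0.57075 half-lives, so t½ = 165/0.57075 ≈ 289.09 days.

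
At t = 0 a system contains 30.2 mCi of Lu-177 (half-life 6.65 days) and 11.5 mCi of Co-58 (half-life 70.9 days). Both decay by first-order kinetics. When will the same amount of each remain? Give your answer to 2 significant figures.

Set 30.2·(1/2)^(t/6.65) = 11.5·(1/2)^(t/70.9).
Taking log₂: log₂(30.2/11.5) = t·(1/6.65 − 1/70.9).
log₂(2.6261) = 1.3929; 1/6.65 − 1/70.9 = 0.13627.
t = 1.3929 / 0.13627 ≈ 10.222 days.

10 days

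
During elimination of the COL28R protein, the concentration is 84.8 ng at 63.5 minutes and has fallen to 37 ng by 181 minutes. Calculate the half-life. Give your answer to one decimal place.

Over Δt = 181 − 63.5 = 117.5 minutes, the level fell by a factor of 84.8/37 ≈ 2.2919.
n = log₂(2.2919) ≈ 1.1965 half-lives, so t½ = 117.5/1.1965 ≈ 98.2 minutes.

98.2 minutes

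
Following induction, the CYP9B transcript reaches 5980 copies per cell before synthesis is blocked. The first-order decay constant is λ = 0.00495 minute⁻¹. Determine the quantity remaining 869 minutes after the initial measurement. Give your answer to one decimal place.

t½ = ln 2 / λ = 0.69315 / 0.00495 ≈ 140.03 minutes.
Number of half-lives: n = 869/140.03 ≈ 6.2058.
Remaining = 5980 × (1/2)^6.2058 = 5980 × 0.013548 ≈ 81.014 copies per cell.

81.0 copies per cell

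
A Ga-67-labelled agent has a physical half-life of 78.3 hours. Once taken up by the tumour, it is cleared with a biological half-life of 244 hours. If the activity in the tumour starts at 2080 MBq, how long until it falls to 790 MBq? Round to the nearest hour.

1/t_eff = 1/t_phys + 1/t_biol = 1/78.3 + 1/244 = 0.01687 per hour.
t_eff = 78.3 × 244 / (78.3 + 244) ≈ 59.278 hours.
n = log₂(2080/790) ≈ 1.3967; t = 1.3967 × 59.278 ≈ 82.791 hours.

83 hours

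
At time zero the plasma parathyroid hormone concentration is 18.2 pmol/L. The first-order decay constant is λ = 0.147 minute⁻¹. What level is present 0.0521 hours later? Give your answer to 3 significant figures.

11.5 pmol/L

t½ = ln 2 / λ = 0.69315 / 0.147 ≈ 4.7153 minutes.
Convert the elapsed time: 0.0521 hours = 3.126 minutes.
Number of half-lives: n = 3.126/4.7153 ≈ 0.66295.
Remaining = 18.2 × (1/2)^0.66295 = 18.2 × 0.63159 ≈ 11.495 pmol/L.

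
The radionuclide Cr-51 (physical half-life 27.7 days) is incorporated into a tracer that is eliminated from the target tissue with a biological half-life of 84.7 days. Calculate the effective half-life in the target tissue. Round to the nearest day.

1/t_eff = 1/t_phys + 1/t_biol = 1/27.7 + 1/84.7 = 0.047907 per day.
t_eff = 27.7 × 84.7 / (27.7 + 84.7) ≈ 20.874 days.

21 days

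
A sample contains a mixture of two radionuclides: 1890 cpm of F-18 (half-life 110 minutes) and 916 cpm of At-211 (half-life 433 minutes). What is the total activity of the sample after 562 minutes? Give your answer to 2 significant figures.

430 cpm

F-18: 1890 × (1/2)^(562/110) = 1890 × (1/2)^5.1091 ≈ 54.761 cpm.
At-211: 916 × (1/2)^(562/433) = 916 × (1/2)^1.2979 ≈ 372.55 cpm.
Total = 54.761 + 372.55 ≈ 427.31 cpm.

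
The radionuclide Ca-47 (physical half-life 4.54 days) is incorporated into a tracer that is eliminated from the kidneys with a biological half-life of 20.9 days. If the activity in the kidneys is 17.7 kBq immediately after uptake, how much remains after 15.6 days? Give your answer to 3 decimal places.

1/t_eff = 1/t_phys + 1/t_biol = 1/4.54 + 1/20.9 = 0.26811 per day.
t_eff = 4.54 × 20.9 / (4.54 + 20.9) ≈ 3.7298 days.
Remaining = 17.7 × (1/2)^(15.6/3.7298) = 17.7 × (1/2)^4.1825 ≈ 0.97478 kBq.

0.975 kBq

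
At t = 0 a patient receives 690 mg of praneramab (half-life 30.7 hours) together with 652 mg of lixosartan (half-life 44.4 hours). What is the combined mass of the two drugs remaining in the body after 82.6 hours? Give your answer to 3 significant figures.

286 mg

praneramab: 690 × (1/2)^(82.6/30.7) = 690 × (1/2)^2.6906 ≈ 106.88 mg.
lixosartan: 652 × (1/2)^(82.6/44.4) = 652 × (1/2)^1.8604 ≈ 179.57 mg.
Total = 106.88 + 179.57 ≈ 286.45 mg.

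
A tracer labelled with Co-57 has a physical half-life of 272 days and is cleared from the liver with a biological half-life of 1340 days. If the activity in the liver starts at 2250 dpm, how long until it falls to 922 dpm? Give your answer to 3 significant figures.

1/t_eff = 1/t_phys + 1/t_biol = 1/272 + 1/1340 = 0.0044227 per day.
t_eff = 272 × 1340 / (272 + 1340) ≈ 226.1 days.
n = log₂(2250/922) ≈ 1.2871; t = 1.2871 × 226.1 ≈ 291.02 days.

291 days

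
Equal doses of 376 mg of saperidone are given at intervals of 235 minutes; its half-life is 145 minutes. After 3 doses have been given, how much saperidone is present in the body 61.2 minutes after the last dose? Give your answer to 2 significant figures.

The 3 doses were given 531.2, 296.2, 61.2 minutes ago.
Total = 376·(1/2)^(531.2/145) + 376·(1/2)^(296.2/145) + 376·(1/2)^(61.2/145)
      = 29.674 + 91.255 + 280.63 ≈ 401.56 mg.

400 mg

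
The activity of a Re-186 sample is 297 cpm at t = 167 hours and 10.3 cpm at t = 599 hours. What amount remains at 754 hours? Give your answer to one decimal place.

3.1 cpm

Over Δt = 599 − 167 = 432 hours, the level fell by a factor of 297/10.3 ≈ 28.835.
n = log₂(28.835) ≈ 4.8497 half-lives, so t½ = 432/4.8497 ≈ 89.077 hours.
From t = 599 to t = 754: 10.3 × (1/2)^((754−599)/89.077) ≈ 3.0834 cpm.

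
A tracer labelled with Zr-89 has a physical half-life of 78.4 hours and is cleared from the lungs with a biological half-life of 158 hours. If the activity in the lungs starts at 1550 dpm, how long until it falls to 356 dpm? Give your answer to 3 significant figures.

111 hours

1/t_eff = 1/t_phys + 1/t_biol = 1/78.4 + 1/158 = 0.019084 per hour.
t_eff = 78.4 × 158 / (78.4 + 158) ≈ 52.399 hours.
n = log₂(1550/356) ≈ 2.1223; t = 2.1223 × 52.399 ≈ 111.21 hours.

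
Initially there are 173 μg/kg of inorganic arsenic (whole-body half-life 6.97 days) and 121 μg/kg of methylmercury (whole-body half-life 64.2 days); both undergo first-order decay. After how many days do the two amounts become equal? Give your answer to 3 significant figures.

Set 173·(1/2)^(t/6.97) = 121·(1/2)^(t/64.2).
Taking log₂: log₂(173/121) = t·(1/6.97 − 1/64.2).
log₂(1.4298) = 0.51576; 1/6.97 − 1/64.2 = 0.1279.
t = 0.51576 / 0.1279 ≈ 4.0327 days.

4.03 days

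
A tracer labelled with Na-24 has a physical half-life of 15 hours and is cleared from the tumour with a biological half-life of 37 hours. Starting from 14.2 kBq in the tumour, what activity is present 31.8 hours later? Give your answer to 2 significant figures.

1/t_eff = 1/t_phys + 1/t_biol = 1/15 + 1/37 = 0.093694 per hour.
t_eff = 15 × 37 / (15 + 37) ≈ 10.673 hours.
Remaining = 14.2 × (1/2)^(31.8/10.673) = 14.2 × (1/2)^2.9795 ≈ 1.8005 kBq.

1.8 kBq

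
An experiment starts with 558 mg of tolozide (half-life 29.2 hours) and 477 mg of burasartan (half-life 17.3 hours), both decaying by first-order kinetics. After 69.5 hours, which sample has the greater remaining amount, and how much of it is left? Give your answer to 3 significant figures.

tolozide: 558 × (1/2)^2.3801 ≈ 107.19 mg.
burasartan: 477 × (1/2)^4.0173 ≈ 29.456 mg.
Tolozide has more remaining, at ≈ 107.19 mg.

tolozide, 107 mg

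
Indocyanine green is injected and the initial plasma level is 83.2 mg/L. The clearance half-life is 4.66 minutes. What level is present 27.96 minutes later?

Elapsed time is 6 half-lives (27.96/4.66).
Each half-life halves the amount: 83.2 × (1/2)^6 = 83.2/64 = 1.3 mg/L.

1.3 mg/L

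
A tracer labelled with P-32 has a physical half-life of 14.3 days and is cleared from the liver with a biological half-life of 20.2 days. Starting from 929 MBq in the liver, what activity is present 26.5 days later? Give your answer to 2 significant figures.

100 MBq

1/t_eff = 1/t_phys + 1/t_biol = 1/14.3 + 1/20.2 = 0.11944 per day.
t_eff = 14.3 × 20.2 / (14.3 + 20.2) ≈ 8.3728 days.
Remaining = 929 × (1/2)^(26.5/8.3728) = 929 × (1/2)^3.165 ≈ 103.57 MBq.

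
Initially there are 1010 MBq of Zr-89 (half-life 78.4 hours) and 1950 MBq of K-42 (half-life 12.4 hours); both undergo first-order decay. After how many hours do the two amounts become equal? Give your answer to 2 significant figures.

14 hours

Set 1010·(1/2)^(t/78.4) = 1950·(1/2)^(t/12.4).
Taking log₂: log₂(1010/1950) = t·(1/78.4 − 1/12.4).
log₂(0.51795) = -0.94912; 1/78.4 − 1/12.4 = -0.06789.
t = -0.94912 / -0.06789 ≈ 13.98 hours.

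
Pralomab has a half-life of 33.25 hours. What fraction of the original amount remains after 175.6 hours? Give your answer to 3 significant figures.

n = 175.6/33.25 ≈ 5.2812 half-lives.
Fraction remaining = (1/2)^5.2812 ≈ 0.025716.

0.0257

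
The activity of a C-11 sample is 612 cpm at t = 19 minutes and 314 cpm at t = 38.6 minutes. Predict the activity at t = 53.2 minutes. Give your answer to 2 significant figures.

190 cpm

Over Δt = 38.6 − 19 = 19.6 minutes, the level fell by a factor of 612/314 ≈ 1.949.
n = log₂(1.949) ≈ 0.96277 half-lives, so t½ = 19.6/0.96277 ≈ 20.358 minutes.
From t = 38.6 to t = 53.2: 314 × (1/2)^((53.2−38.6)/20.358) ≈ 191 cpm.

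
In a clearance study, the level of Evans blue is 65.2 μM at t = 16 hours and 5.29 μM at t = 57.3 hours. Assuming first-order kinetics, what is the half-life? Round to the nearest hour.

Over Δt = 57.3 − 16 = 41.3 hours, the level fell by a factor of 65.2/5.29 ≈ 12.325.
n = log₂(12.325) ≈ 3.6235 half-lives, so t½ = 41.3/3.6235 ≈ 11.398 hours.

11 hours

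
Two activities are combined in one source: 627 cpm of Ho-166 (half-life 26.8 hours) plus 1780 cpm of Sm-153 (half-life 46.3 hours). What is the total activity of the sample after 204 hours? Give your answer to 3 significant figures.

87.2 cpm

Ho-166: 627 × (1/2)^(204/26.8) = 627 × (1/2)^7.6119 ≈ 3.2051 cpm.
Sm-153: 1780 × (1/2)^(204/46.3) = 1780 × (1/2)^4.406 ≈ 83.959 cpm.
Total = 3.2051 + 83.959 ≈ 87.164 cpm.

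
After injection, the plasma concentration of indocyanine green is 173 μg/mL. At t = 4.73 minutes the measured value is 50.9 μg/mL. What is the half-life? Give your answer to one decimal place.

2.7 minutes

A/A₀ = 50.9/173 ≈ 0.29422.
n = log₂(3.3988) ≈ 1.765 half-lives elapsed in 4.73 minutes.
t½ = 4.73/1.765 ≈ 2.6798 minutes.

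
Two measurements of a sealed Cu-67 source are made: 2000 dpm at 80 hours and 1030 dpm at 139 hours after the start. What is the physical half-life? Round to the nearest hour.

62 hours

Over Δt = 139 − 80 = 59 hours, the level fell by a factor of 2000/1030 ≈ 1.9417.
n = log₂(1.9417) ≈ 0.95736 half-lives, so t½ = 59/0.95736 ≈ 61.628 hours.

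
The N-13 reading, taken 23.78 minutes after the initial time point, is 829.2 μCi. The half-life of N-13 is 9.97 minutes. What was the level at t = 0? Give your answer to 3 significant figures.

Number of half-lives elapsed: n = 23.78/9.97 ≈ 2.3852.
A₀ = A × 2^n = 829.2 × 2^2.3852 = 829.2 × 5.224 ≈ 4331.7 μCi.

4330 μCi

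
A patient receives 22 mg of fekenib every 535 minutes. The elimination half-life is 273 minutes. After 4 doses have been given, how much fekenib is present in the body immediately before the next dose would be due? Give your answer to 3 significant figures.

7.58 mg

The 4 doses were given 2140, 1605, 1070, 535 minutes ago.
Total = 22·(1/2)^(2140/273) + 22·(1/2)^(1605/273) + 22·(1/2)^(1070/273) + 22·(1/2)^(535/273)
      = 0.096095 + 0.37379 + 1.454 + 5.6558 ≈ 7.5797 mg.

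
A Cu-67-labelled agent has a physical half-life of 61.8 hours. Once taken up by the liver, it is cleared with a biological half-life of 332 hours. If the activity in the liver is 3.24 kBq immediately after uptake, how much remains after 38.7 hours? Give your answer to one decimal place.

1.9 kBq

1/t_eff = 1/t_phys + 1/t_biol = 1/61.8 + 1/332 = 0.019193 per hour.
t_eff = 61.8 × 332 / (61.8 + 332) ≈ 52.102 hours.
Remaining = 3.24 × (1/2)^(38.7/52.102) = 3.24 × (1/2)^0.74278 ≈ 1.9362 kBq.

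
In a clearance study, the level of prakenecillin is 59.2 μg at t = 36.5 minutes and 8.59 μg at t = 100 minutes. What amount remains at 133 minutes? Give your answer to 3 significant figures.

Over Δt = 100 − 36.5 = 63.5 minutes, the level fell by a factor of 59.2/8.59 ≈ 6.8917.
n = log₂(6.8917) ≈ 2.7849 half-lives, so t½ = 63.5/2.7849 ≈ 22.802 minutes.
From t = 100 to t = 133: 8.59 × (1/2)^((133−100)/22.802) ≈ 3.1501 μg.

3.15 μg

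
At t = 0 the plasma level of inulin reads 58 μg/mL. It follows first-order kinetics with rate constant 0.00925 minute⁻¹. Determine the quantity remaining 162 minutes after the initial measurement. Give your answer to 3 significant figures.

t½ = ln 2 / k = 0.69315 / 0.00925 ≈ 74.935 minutes.
Number of half-lives: n = 162/74.935 ≈ 2.1619.
Remaining = 58 × (1/2)^2.1619 = 58 × 0.22347 ≈ 12.961 μg/mL.

13.0 μg/mL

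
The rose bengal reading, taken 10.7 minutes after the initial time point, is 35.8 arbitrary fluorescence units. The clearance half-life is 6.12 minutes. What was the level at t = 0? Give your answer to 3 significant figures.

Number of half-lives elapsed: n = 10.7/6.12 ≈ 1.7484.
A₀ = A × 2^n = 35.8 × 2^1.7484 = 35.8 × 3.3598 ≈ 120.28 arbitrary fluorescence units.

120 arbitrary fluorescence units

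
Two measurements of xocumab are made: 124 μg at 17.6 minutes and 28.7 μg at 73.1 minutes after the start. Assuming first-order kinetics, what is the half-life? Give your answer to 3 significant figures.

26.3 minutes

Over Δt = 73.1 − 17.6 = 55.5 minutes, the level fell by a factor of 124/28.7 ≈ 4.3206.
n = log₂(4.3206) ≈ 2.1112 half-lives, so t½ = 55.5/2.1112 ≈ 26.288 minutes.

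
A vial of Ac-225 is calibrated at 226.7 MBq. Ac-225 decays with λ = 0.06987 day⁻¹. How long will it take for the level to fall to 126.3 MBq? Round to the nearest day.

t½ = ln 2 / λ = 0.69315 / 0.06987 ≈ 9.9205 days.
Fraction remaining = 126.3/226.7 ≈ 0.55712.
n = log₂(226.7/126.3) = ln(1.7949)/ln 2 ≈ 0.84393 half-lives.
t = n × t½ = 0.84393 × 9.9205 ≈ 8.3722 days.

8 days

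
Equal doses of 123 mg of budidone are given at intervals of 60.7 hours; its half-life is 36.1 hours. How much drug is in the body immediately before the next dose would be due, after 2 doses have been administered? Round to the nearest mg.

The 2 doses were given 121.4, 60.7 hours ago.
Total = 123·(1/2)^(121.4/36.1) + 123·(1/2)^(60.7/36.1)
      = 11.956 + 38.348 ≈ 50.304 mg.

50 mg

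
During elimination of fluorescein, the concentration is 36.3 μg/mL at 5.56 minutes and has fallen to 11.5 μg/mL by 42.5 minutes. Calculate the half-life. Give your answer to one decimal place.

22.3 minutes

Over Δt = 42.5 − 5.56 = 36.94 minutes, the level fell by a factor of 36.3/11.5 ≈ 3.1565.
n = log₂(3.1565) ≈ 1.6583 half-lives, so t½ = 36.94/1.6583 ≈ 22.275 minutes.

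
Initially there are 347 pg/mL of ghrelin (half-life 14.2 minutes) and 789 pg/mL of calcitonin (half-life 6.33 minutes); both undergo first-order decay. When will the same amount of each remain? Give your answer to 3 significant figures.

13.5 minutes

Set 347·(1/2)^(t/14.2) = 789·(1/2)^(t/6.33).
Taking log₂: log₂(347/789) = t·(1/14.2 − 1/6.33).
log₂(0.4398) = -1.1851; 1/14.2 − 1/6.33 = -0.087555.
t = -1.1851 / -0.087555 ≈ 13.535 minutes.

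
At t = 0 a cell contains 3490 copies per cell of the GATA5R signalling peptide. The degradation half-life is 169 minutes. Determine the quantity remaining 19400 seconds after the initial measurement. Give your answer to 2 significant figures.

930 copies per cell

Convert the elapsed time: 19400 seconds = 323.333 minutes.
Number of half-lives: n = 323.333/169 ≈ 1.9132.
Remaining = 3490 × (1/2)^1.9132 = 3490 × 0.2655 ≈ 926.6 copies per cell.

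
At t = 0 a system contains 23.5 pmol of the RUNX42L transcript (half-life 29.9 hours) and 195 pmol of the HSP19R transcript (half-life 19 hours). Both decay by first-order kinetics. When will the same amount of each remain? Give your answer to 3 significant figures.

159 hours

Set 23.5·(1/2)^(t/29.9) = 195·(1/2)^(t/19).
Taking log₂: log₂(23.5/195) = t·(1/29.9 − 1/19).
log₂(0.12051) = -3.0527; 1/29.9 − 1/19 = -0.019187.
t = -3.0527 / -0.019187 ≈ 159.11 hours.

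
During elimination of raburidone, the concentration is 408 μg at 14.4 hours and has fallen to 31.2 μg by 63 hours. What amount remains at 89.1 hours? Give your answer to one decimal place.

7.8 μg

Over Δt = 63 − 14.4 = 48.6 hours, the level fell by a factor of 408/31.2 ≈ 13.077.
n = log₂(13.077) ≈ 3.709 half-lives, so t½ = 48.6/3.709 ≈ 13.103 hours.
From t = 63 to t = 89.1: 31.2 × (1/2)^((89.1−63)/13.103) ≈ 7.8442 μg.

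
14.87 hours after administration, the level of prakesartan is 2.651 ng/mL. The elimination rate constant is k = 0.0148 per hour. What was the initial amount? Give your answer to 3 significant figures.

t½ = ln 2 / k = 0.69315 / 0.0148 ≈ 46.834 hours.
Number of half-lives elapsed: n = 14.87/46.834 ≈ 0.3175.
A₀ = A × 2^n = 2.651 × 2^0.3175 = 2.651 × 1.2462 ≈ 3.3036 ng/mL.

3.30 ng/mL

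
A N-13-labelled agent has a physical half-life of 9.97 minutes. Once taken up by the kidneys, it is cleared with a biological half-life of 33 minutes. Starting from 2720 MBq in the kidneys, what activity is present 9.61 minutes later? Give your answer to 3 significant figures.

1/t_eff = 1/t_phys + 1/t_biol = 1/9.97 + 1/33 = 0.1306 per minute.
t_eff = 9.97 × 33 / (9.97 + 33) ≈ 7.6567 minutes.
Remaining = 2720 × (1/2)^(9.61/7.6567) = 2720 × (1/2)^1.2551 ≈ 1139.6 MBq.

1140 MBq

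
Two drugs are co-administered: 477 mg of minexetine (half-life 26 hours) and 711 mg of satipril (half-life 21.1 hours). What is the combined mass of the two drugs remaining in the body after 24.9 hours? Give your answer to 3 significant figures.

minexetine: 477 × (1/2)^(24.9/26) = 477 × (1/2)^0.95769 ≈ 245.6 mg.
satipril: 711 × (1/2)^(24.9/21.1) = 711 × (1/2)^1.1801 ≈ 313.78 mg.
Total = 245.6 + 313.78 ≈ 559.38 mg.

559 mg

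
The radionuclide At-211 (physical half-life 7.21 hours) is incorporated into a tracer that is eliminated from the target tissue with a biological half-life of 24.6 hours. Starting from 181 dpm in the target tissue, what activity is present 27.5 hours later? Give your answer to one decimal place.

5.9 dpm

1/t_eff = 1/t_phys + 1/t_biol = 1/7.21 + 1/24.6 = 0.17935 per hour.
t_eff = 7.21 × 24.6 / (7.21 + 24.6) ≈ 5.5758 hours.
Remaining = 181 × (1/2)^(27.5/5.5758) = 181 × (1/2)^4.932 ≈ 5.9291 dpm.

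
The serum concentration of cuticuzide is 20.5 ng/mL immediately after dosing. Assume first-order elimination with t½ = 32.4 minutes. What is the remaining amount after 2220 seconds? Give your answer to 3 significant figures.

Convert the elapsed time: 2220 seconds = 37 minutes.
Number of half-lives: n = 37/32.4 ≈ 1.142.
Remaining = 20.5 × (1/2)^1.142 = 20.5 × 0.45314 ≈ 9.2893 ng/mL.

9.29 ng/mL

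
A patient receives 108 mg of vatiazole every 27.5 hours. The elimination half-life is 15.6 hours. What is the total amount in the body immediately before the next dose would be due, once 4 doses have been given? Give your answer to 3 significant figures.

44.8 mg

The 4 doses were given 110, 82.5, 55, 27.5 hours ago.
Total = 108·(1/2)^(110/15.6) + 108·(1/2)^(82.5/15.6) + 108·(1/2)^(55/15.6) + 108·(1/2)^(27.5/15.6)
      = 0.81428 + 2.7634 + 9.3778 + 31.825 ≈ 44.78 mg.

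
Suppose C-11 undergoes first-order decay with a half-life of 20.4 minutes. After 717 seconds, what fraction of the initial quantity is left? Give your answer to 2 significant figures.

0.67

717 seconds = 11.95 minutes.
n = 11.95/20.4 ≈ 0.58578 half-lives.
Fraction remaining = (1/2)^0.58578 ≈ 0.66629.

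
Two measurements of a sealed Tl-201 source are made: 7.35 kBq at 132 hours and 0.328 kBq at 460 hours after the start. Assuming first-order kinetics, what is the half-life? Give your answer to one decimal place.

73.1 hours

Over Δt = 460 − 132 = 328 hours, the level fell by a factor of 7.35/0.328 ≈ 22.409.
n = log₂(22.409) ≈ 4.486 half-lives, so t½ = 328/4.486 ≈ 73.117 hours.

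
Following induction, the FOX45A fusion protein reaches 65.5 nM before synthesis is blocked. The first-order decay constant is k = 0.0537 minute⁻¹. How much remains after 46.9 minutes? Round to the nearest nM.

5 nM

t½ = ln 2 / k = 0.69315 / 0.0537 ≈ 12.908 minutes.
Number of half-lives: n = 46.9/12.908 ≈ 3.6335.
Remaining = 65.5 × (1/2)^3.6335 = 65.5 × 0.080578 ≈ 5.2779 nM.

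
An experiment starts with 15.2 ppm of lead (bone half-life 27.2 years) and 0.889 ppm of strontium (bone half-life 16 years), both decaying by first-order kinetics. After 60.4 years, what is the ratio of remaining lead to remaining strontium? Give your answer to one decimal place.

50.2

lead: 15.2 × (1/2)^(60.4/27.2) = 15.2 × (1/2)^2.2206 ≈ 3.2612 ppm.
strontium: 0.889 × (1/2)^(60.4/16) = 0.889 × (1/2)^3.775 ≈ 0.06494 ppm.
Ratio ≈ 3.2612 / 0.06494 ≈ 50.219.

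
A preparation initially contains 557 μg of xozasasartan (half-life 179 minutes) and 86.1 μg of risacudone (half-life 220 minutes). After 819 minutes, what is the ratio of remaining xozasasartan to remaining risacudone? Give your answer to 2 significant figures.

xozasasartan: 557 × (1/2)^(819/179) = 557 × (1/2)^4.5754 ≈ 23.362 μg.
risacudone: 86.1 × (1/2)^(819/220) = 86.1 × (1/2)^3.7227 ≈ 6.5215 μg.
Ratio ≈ 23.362 / 6.5215 ≈ 3.5823.

3.6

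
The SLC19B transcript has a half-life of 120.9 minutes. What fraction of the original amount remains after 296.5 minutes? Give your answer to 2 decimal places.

n = 296.5/120.9 ≈ 2.4524 half-lives.
Fraction remaining = (1/2)^2.4524 ≈ 0.1827.

0.18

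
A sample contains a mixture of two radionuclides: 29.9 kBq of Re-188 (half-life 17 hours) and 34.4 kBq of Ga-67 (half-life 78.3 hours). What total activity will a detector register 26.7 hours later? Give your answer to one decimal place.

Re-188: 29.9 × (1/2)^(26.7/17) = 29.9 × (1/2)^1.5706 ≈ 10.066 kBq.
Ga-67: 34.4 × (1/2)^(26.7/78.3) = 34.4 × (1/2)^0.341 ≈ 27.159 kBq.
Total = 10.066 + 27.159 ≈ 37.225 kBq.

37.2 kBq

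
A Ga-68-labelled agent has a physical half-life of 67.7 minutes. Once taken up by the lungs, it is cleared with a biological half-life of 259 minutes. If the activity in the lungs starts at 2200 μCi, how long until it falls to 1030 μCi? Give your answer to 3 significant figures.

58.8 minutes

1/t_eff = 1/t_phys + 1/t_biol = 1/67.7 + 1/259 = 0.018632 per minute.
t_eff = 67.7 × 259 / (67.7 + 259) ≈ 53.671 minutes.
n = log₂(2200/1030) ≈ 1.0949; t = 1.0949 × 53.671 ≈ 58.762 minutes.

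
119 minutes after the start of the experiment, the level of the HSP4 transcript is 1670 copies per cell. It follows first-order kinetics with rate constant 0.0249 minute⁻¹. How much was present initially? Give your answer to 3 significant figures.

32300 copies per cell

t½ = ln 2 / λ = 0.69315 / 0.0249 ≈ 27.837 minutes.
Number of half-lives elapsed: n = 119/27.837 ≈ 4.2748.
A₀ = A × 2^n = 1670 × 2^4.2748 = 1670 × 19.358 ≈ 32328 copies per cell.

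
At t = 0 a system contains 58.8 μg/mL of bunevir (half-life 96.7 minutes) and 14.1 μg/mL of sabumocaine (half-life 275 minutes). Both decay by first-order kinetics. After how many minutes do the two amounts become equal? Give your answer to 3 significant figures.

307 minutes

Set 58.8·(1/2)^(t/96.7) = 14.1·(1/2)^(t/275).
Taking log₂: log₂(58.8/14.1) = t·(1/96.7 − 1/275).
log₂(4.1702) = 2.0601; 1/96.7 − 1/275 = 0.0067049.
t = 2.0601 / 0.0067049 ≈ 307.26 minutes.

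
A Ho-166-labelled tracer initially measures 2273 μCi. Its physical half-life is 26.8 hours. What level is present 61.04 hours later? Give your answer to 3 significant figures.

Number of half-lives: n = 61.04/26.8 ≈ 2.2776.
Remaining = 2273 × (1/2)^2.2776 = 2273 × 0.20624 ≈ 468.78 μCi.

469 μCi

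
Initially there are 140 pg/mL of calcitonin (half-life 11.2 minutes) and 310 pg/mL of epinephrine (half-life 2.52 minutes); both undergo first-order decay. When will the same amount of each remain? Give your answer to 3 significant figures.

Set 140·(1/2)^(t/11.2) = 310·(1/2)^(t/2.52).
Taking log₂: log₂(140/310) = t·(1/11.2 − 1/2.52).
log₂(0.45161) = -1.1468; 1/11.2 − 1/2.52 = -0.30754.
t = -1.1468 / -0.30754 ≈ 3.7291 minutes.

3.73 minutes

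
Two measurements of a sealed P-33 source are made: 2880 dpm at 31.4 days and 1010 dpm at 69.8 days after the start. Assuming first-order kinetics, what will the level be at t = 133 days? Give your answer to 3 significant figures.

180 dpm

Over Δt = 69.8 − 31.4 = 38.4 days, the level fell by a factor of 2880/1010 ≈ 2.8515.
n = log₂(2.8515) ≈ 1.5117 half-lives, so t½ = 38.4/1.5117 ≈ 25.402 days.
From t = 69.8 to t = 133: 1010 × (1/2)^((133−69.8)/25.402) ≈ 180.03 dpm.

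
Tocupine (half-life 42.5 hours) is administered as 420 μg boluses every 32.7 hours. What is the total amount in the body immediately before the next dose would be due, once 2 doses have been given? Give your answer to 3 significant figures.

391 μg

The 2 doses were given 65.4, 32.7 hours ago.
Total = 420·(1/2)^(65.4/42.5) + 420·(1/2)^(32.7/42.5)
      = 144.55 + 246.4 ≈ 390.95 μg.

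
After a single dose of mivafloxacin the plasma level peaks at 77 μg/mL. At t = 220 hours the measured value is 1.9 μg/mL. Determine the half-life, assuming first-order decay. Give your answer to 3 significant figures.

41.2 hours

A/A₀ = 1.9/77 ≈ 0.024675.
n = log₂(40.526) ≈ 5.3408 half-lives elapsed in 220 hours.
t½ = 220/5.3408 ≈ 41.192 hours.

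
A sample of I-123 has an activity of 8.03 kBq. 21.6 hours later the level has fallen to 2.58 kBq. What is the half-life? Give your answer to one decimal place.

13.2 hours

A/A₀ = 2.58/8.03 ≈ 0.3213.
n = log₂(3.1124) ≈ 1.638 half-lives elapsed in 21.6 hours.
t½ = 21.6/1.638 ≈ 13.187 hours.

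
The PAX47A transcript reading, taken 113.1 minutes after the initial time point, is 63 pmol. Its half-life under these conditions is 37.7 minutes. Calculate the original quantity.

Number of half-lives elapsed: n = 113.1/37.7 ≈ 3.
A₀ = A × 2^n = 63 × 2^3 = 63 × 8 ≈ 504 pmol.

504 pmol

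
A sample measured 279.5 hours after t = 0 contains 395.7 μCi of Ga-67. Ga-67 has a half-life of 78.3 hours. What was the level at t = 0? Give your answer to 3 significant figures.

Number of half-lives elapsed: n = 279.5/78.3 ≈ 3.5696.
A₀ = A × 2^n = 395.7 × 2^3.5696 = 395.7 × 11.873 ≈ 4698.1 μCi.

4700 μCi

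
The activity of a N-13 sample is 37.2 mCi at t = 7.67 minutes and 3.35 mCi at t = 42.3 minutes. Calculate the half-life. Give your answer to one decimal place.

10.0 minutes

Over Δt = 42.3 − 7.67 = 34.63 minutes, the level fell by a factor of 37.2/3.35 ≈ 11.104.
n = log₂(11.104) ≈ 3.4731 half-lives, so t½ = 34.63/3.4731 ≈ 9.971 minutes.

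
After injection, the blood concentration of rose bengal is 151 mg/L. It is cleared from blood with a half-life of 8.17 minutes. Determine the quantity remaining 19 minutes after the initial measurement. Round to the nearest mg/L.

Number of half-lives: n = 19/8.17 ≈ 2.3256.
Remaining = 151 × (1/2)^2.3256 = 151 × 0.19949 ≈ 30.124 mg/L.

30 mg/L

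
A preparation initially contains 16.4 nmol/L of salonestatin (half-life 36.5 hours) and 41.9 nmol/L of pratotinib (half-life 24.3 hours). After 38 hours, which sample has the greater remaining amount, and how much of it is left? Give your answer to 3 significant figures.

pratotinib, 14.2 nmol/L

salonestatin: 16.4 × (1/2)^1.0411 ≈ 7.9697 nmol/L.
pratotinib: 41.9 × (1/2)^1.5638 ≈ 14.173 nmol/L.
Pratotinib has more remaining, at ≈ 14.173 nmol/L.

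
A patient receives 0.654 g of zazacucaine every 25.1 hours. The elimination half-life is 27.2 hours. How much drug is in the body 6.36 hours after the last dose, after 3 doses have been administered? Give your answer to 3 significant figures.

The 3 doses were given 56.56, 31.46, 6.36 hours ago.
Total = 0.654·(1/2)^(56.56/27.2) + 0.654·(1/2)^(31.46/27.2) + 0.654·(1/2)^(6.36/27.2)
      = 0.15474 + 0.29336 + 0.55615 ≈ 1.0043 g.

1.00 g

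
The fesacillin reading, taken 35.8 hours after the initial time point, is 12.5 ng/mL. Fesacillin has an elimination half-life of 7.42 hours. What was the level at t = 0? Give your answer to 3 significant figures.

354 ng/mL

Number of half-lives elapsed: n = 35.8/7.42 ≈ 4.8248.
A₀ = A × 2^n = 12.5 × 2^4.8248 = 12.5 × 28.341 ≈ 354.26 ng/mL.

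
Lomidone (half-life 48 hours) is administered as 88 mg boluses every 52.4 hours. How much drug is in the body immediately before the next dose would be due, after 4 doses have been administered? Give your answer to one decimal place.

74.0 mg

The 4 doses were given 209.6, 157.2, 104.8, 52.4 hours ago.
Total = 88·(1/2)^(209.6/48) + 88·(1/2)^(157.2/48) + 88·(1/2)^(104.8/48) + 88·(1/2)^(52.4/48)
      = 4.2656 + 9.091 + 19.375 + 41.291 ≈ 74.023 mg.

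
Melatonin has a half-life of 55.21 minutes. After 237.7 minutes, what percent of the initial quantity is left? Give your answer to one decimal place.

n = 237.7/55.21 ≈ 4.3054 half-lives.
Fraction remaining = (1/2)^4.3054 ≈ 0.050577, i.e. 5.0577%.

5.1%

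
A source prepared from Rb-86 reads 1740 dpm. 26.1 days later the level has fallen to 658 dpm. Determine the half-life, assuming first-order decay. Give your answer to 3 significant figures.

A/A₀ = 658/1740 ≈ 0.37816.
n = log₂(2.6444) ≈ 1.4029 half-lives elapsed in 26.1 days.
t½ = 26.1/1.4029 ≈ 18.604 days.

18.6 days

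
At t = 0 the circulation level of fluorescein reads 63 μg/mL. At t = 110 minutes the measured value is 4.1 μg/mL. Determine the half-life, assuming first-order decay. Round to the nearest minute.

28 minutes

A/A₀ = 4.1/63 ≈ 0.065079.
n = log₂(15.366) ≈ 3.9417 half-lives elapsed in 110 minutes.
t½ = 110/3.9417 ≈ 27.907 minutes.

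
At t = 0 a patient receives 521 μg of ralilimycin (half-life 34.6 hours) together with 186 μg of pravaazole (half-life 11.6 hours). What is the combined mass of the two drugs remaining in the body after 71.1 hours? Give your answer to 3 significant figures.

128 μg

ralilimycin: 521 × (1/2)^(71.1/34.6) = 521 × (1/2)^2.0549 ≈ 125.39 μg.
pravaazole: 186 × (1/2)^(71.1/11.6) = 186 × (1/2)^6.1293 ≈ 2.6571 μg.
Total = 125.39 + 2.6571 ≈ 128.04 μg.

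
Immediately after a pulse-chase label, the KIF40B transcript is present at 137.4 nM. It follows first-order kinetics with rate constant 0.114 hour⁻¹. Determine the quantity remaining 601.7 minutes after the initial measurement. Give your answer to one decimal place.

t½ = ln 2 / λ = 0.69315 / 0.114 ≈ 6.0802 hours.
Convert the elapsed time: 601.7 minutes = 10.0283 hours.
Number of half-lives: n = 10.0283/6.0802 ≈ 1.6493.
Remaining = 137.4 × (1/2)^1.6493 = 137.4 × 0.31879 ≈ 43.801 nM.

43.8 nM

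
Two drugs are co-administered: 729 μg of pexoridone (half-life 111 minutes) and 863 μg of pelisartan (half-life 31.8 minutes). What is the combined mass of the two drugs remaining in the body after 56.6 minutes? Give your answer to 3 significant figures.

763 μg

pexoridone: 729 × (1/2)^(56.6/111) = 729 × (1/2)^0.50991 ≈ 511.95 μg.
pelisartan: 863 × (1/2)^(56.6/31.8) = 863 × (1/2)^1.7799 ≈ 251.31 μg.
Total = 511.95 + 251.31 ≈ 763.27 μg.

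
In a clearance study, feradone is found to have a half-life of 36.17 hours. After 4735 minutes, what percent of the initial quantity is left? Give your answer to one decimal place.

4735 minutes = 78.9167 hours.
n = 78.9167/36.17 ≈ 2.1818 half-lives.
Fraction remaining = (1/2)^2.1818 ≈ 0.2204, i.e. 22.04%.

22.0%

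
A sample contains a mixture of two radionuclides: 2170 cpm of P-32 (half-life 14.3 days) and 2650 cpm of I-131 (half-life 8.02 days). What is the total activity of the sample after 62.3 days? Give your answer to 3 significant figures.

P-32: 2170 × (1/2)^(62.3/14.3) = 2170 × (1/2)^4.3566 ≈ 105.92 cpm.
I-131: 2650 × (1/2)^(62.3/8.02) = 2650 × (1/2)^7.7681 ≈ 12.157 cpm.
Total = 105.92 + 12.157 ≈ 118.08 cpm.

118 cpm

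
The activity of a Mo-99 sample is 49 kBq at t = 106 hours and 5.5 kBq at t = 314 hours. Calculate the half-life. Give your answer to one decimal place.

65.9 hours

Over Δt = 314 − 106 = 208 hours, the level fell by a factor of 49/5.5 ≈ 8.9091.
n = log₂(8.9091) ≈ 3.1553 half-lives, so t½ = 208/3.1553 ≈ 65.921 hours.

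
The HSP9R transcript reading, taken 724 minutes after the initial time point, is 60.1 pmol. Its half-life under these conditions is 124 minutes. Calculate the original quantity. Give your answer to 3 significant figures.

3440 pmol

Number of half-lives elapsed: n = 724/124 ≈ 5.8387.
A₀ = A × 2^n = 60.1 × 2^5.8387 = 60.1 × 57.23 ≈ 3439.5 pmol.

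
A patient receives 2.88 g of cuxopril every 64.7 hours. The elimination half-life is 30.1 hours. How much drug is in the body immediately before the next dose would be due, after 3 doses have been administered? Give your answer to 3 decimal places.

The 3 doses were given 194.1, 129.4, 64.7 hours ago.
Total = 2.88·(1/2)^(194.1/30.1) + 2.88·(1/2)^(129.4/30.1) + 2.88·(1/2)^(64.7/30.1)
      = 0.032976 + 0.14631 + 0.64912 ≈ 0.82841 g.

0.828 g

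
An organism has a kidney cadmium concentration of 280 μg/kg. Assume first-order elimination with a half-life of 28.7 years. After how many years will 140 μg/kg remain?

140/280 = 1/2, so 1 half-life has elapsed.
t = 1 × 28.7 = 28.7 years.

28.7 years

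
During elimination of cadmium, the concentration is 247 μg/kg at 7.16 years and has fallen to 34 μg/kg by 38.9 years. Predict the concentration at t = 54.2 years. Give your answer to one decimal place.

13.1 μg/kg

Over Δt = 38.9 − 7.16 = 31.74 years, the level fell by a factor of 247/34 ≈ 7.2647.
n = log₂(7.2647) ≈ 2.8609 half-lives, so t½ = 31.74/2.8609 ≈ 11.094 years.
From t = 38.9 to t = 54.2: 34 × (1/2)^((54.2−38.9)/11.094) ≈ 13.072 μg/kg.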